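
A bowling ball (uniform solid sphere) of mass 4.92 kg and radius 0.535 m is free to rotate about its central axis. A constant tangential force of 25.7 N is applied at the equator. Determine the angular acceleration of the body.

I = (2/5)MR² = (2/5)(4.92)(0.535)² = 0.5633 kg·m².
τ = F R = (25.7)(0.535) = 13.75 N·m.
From τ = Iα: α = 13.75/0.5633 = 24.41 rad/s².

α ≈ 24.4 rad/s²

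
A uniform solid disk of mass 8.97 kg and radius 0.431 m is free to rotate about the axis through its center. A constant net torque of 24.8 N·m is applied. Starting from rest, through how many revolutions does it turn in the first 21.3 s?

≈ 1070 revolutions

I = ½MR² = (1/2)(8.97)(0.431)² = 0.8331 kg·m².
α = τ/I = 24.8/0.8331 = 29.77 rad/s².
θ = ½αt² = ½(29.77)(21.3)² = 6752 rad.
Revolutions = θ/(2π) = 1075.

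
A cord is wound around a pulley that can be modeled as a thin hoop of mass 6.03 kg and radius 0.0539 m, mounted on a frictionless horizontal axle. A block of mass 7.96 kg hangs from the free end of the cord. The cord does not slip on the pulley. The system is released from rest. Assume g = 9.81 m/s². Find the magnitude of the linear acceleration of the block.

I = MR² = (6.03)(0.0539)² = 0.01752 kg·m².
Block: mg − T = ma. Pulley: TR = Iα. No-slip: a = αR, so T = (I/R²)a = 6.030·a.
Then mg = (m + 6.030)a, so a = (7.96)(9.81)/(7.96 + 6.030) = 5.582 m/s².

a ≈ 5.58 m/s²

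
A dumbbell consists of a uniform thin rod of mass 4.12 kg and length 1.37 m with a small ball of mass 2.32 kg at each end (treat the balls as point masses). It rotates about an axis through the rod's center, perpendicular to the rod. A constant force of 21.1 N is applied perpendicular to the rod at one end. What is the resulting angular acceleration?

I_rod = (1/12)ML² = (1/12)(4.12)(1.37)² = 0.6444 kg·m².
I_balls = 2·m·(L/2)² = 2(2.32)(0.6850)² = 2.177 kg·m².
Total I = 2.822 kg·m².
τ = F·(L/2) = (21.1)(0.685) = 14.45 N·m.
α = τ/I = 14.45/2.822 = 5.122 rad/s².

α ≈ 5.12 rad/s²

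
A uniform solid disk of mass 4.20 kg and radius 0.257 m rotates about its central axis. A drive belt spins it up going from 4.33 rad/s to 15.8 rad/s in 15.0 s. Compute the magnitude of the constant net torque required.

τ ≈ 0.106 N·m

I = ½MR² = (1/2)(4.20)(0.257)² = 0.1387 kg·m².
α = Δω/Δt = (15.8 − 4.33)/15.0 = 0.7647 rad/s².
τ = Iα = (0.1387)(0.7647) = 0.1061 N·m.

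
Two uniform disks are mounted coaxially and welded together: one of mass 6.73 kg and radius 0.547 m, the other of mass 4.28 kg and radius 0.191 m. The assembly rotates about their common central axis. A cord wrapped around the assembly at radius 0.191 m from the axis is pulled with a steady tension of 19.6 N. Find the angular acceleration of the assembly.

α ≈ 3.45 rad/s²

I = ½M₁R₁² + ½M₂R₂² = ½(6.73)(0.547)² + ½(4.28)(0.191)² = 1.085 kg·m².
τ = F r = (19.6)(0.191) = 3.744 N·m.
α = τ/I = 3.744/1.085 = 3.451 rad/s².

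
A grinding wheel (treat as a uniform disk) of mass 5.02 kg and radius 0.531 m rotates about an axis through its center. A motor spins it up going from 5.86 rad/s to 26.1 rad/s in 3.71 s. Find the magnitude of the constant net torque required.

I = ½MR² = (1/2)(5.02)(0.531)² = 0.7077 kg·m².
α = Δω/Δt = (26.1 − 5.86)/3.71 = 5.456 rad/s².
τ = Iα = (0.7077)(5.456) = 3.861 N·m.

τ ≈ 3.86 N·m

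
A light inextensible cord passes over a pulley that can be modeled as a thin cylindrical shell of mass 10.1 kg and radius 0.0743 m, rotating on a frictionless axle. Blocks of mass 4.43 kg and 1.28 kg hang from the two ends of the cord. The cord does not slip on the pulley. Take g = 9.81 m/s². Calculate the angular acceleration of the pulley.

I = MR² = (10.1)(0.0743)² = 0.05576 kg·m².
Heavier block: m₁g − T₁ = m₁a. Lighter block: T₂ − m₂g = m₂a.
Pulley: (T₁ − T₂)R = Iα = I(a/R), so T₁ − T₂ = (I/R²)a = 1·M_p a = 10.10·a.
Adding the three: (m₁ − m₂)g = (m₁ + m₂ + 10.10)a, so a = (4.43 − 1.28)(9.81)/(4.43 + 1.28 + 10.10) = 1.955 m/s².
α = a/R = 1.955/0.0743 = 26.31 rad/s².

α ≈ 26.3 rad/s²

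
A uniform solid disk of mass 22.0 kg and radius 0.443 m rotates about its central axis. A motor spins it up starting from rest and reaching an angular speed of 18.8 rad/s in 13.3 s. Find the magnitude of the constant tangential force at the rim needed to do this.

I = ½MR² = (1/2)(22.0)(0.443)² = 2.159 kg·m².
α = Δω/Δt = (18.8 − 0)/13.3 = 1.414 rad/s².
The required torque is τ = Iα = (2.159)(1.414) = 3.051 N·m.
A tangential force at the rim gives τ = FR, so F = τ/R = 3.051/0.443 = 6.888 N.

F ≈ 6.89 N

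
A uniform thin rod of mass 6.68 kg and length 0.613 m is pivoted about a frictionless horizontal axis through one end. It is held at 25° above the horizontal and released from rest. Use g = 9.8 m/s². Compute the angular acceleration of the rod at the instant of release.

α ≈ 21.7 rad/s²

About the pivot, I = (1/3)ML² = (1/3)(6.68)(0.613)² = 0.8367 kg·m².
The weight acts at the center, a distance L/2 = 0.3065 m from the pivot; τ = Mg(L/2) cos 25° = 18.18 N·m.
α = τ/I = 18.18/0.8367 = 21.73 rad/s².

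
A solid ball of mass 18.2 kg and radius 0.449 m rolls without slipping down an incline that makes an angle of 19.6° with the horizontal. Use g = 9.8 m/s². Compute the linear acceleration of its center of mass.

a ≈ 2.35 m/s²

Translation along the incline: Mg sinθ − f = Ma.
Rotation about the center: fR = Iα with I = (2/5)MR². No-slip gives a = αR, so f = (I/R²)a = (2/5)M a.
Substituting: Mg sinθ = (1 + 0.4000)Ma, so a = g sinθ/(1 + 0.4000) = (9.8) sin 19.6° / 1.400 = 2.348 m/s².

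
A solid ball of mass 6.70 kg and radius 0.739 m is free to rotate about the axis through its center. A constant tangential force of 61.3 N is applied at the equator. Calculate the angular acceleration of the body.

α ≈ 31.0 rad/s²

I = (2/5)MR² = (2/5)(6.70)(0.739)² = 1.464 kg·m².
τ = F R = (61.3)(0.739) = 45.30 N·m.
Newton's second law for rotation, τ = Iα, gives α = τ/I = 45.30/1.464 = 30.95 rad/s².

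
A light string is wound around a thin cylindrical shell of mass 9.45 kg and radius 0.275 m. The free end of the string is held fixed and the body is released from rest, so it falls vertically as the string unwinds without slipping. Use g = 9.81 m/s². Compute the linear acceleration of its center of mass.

a ≈ 4.91 m/s²

Translation: Mg − T = Ma. Rotation about the center: TR = Iα with I = MR².
With a = αR: T = (I/R²)a = M a, so Mg = (1 + 1.000)Ma.
a = g/(1 + 1.000) = 9.81/2.000 = 4.905 m/s².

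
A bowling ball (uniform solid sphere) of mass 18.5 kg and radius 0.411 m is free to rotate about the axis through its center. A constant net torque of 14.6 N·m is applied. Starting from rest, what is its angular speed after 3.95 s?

ω ≈ 46.1 rad/s

I = (2/5)MR² = (2/5)(18.5)(0.411)² = 1.250 kg·m².
α = τ/I = 14.6/1.250 = 11.68 rad/s².
ω = ω₀ + αt = 0 + (11.68)(3.95) = 46.14 rad/s.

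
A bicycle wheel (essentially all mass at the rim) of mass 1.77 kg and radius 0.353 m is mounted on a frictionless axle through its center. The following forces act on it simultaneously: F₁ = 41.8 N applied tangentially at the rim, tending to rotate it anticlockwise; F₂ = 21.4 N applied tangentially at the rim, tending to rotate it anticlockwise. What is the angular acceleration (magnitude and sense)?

I = MR² = (1.77)(0.353)² = 0.2206 kg·m².
Taking anticlockwise as positive: τ₁ = +(41.8)(0.353) = +14.76 N·m; τ₂ = +(21.4)(0.353) = +7.554 N·m.
Net torque τ = 22.31 N·m.
α = τ/I = 22.31/0.2206 = 101.2 rad/s².

α ≈ 101 rad/s², anticlockwise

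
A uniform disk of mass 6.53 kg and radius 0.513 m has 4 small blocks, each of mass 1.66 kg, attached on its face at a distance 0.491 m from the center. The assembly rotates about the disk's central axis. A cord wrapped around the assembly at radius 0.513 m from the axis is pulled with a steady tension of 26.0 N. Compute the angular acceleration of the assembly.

α ≈ 5.42 rad/s²

I_disk = ½MR² = ½(6.53)(0.513)² = 0.8592 kg·m².
I_blocks = 4·m·r² = 4(1.66)(0.491)² = 1.601 kg·m².
Total I = 2.460 kg·m².
τ = F r = (26.0)(0.513) = 13.34 N·m.
α = τ/I = 13.34/2.460 = 5.422 rad/s².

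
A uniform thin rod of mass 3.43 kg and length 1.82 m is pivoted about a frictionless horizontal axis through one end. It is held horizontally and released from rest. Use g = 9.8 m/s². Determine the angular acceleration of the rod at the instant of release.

α ≈ 8.08 rad/s²

About the pivot, I = (1/3)ML² = (1/3)(3.43)(1.82)² = 3.787 kg·m².
The weight acts at the center, a distance L/2 = 0.9100 m from the pivot; τ = Mg(L/2) = 30.59 N·m.
α = τ/I = 30.59/3.787 = 8.077 rad/s².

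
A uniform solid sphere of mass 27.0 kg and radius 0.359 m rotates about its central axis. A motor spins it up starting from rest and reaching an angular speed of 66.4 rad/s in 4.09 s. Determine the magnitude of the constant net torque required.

τ ≈ 22.6 N·m

I = (2/5)MR² = (2/5)(27.0)(0.359)² = 1.392 kg·m².
α = Δω/Δt = (66.4 − 0)/4.09 = 16.23 rad/s².
τ = Iα = (1.392)(16.23) = 22.60 N·m.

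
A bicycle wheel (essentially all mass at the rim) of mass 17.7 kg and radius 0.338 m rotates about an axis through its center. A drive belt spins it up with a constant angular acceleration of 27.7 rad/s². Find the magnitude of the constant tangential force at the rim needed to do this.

F ≈ 166 N

I = MR² = (17.7)(0.338)² = 2.022 kg·m².
The required torque is τ = Iα = (2.022)(27.70) = 56.01 N·m.
A tangential force at the rim gives τ = FR, so F = τ/R = 56.01/0.338 = 165.7 N.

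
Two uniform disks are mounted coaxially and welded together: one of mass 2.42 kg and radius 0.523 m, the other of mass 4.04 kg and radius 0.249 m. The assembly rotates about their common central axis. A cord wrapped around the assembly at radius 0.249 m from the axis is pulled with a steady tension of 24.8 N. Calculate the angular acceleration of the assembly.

I = ½M₁R₁² + ½M₂R₂² = ½(2.42)(0.523)² + ½(4.04)(0.249)² = 0.4562 kg·m².
τ = F r = (24.8)(0.249) = 6.175 N·m.
α = τ/I = 6.175/0.4562 = 13.54 rad/s².

α ≈ 13.5 rad/s²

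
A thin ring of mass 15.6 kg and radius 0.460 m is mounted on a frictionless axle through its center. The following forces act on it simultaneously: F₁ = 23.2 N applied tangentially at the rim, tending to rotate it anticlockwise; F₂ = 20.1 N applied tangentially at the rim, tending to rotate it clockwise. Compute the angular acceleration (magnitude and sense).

I = MR² = (15.6)(0.460)² = 3.301 kg·m².
Taking anticlockwise as positive: τ₁ = +(23.2)(0.460) = +10.67 N·m; τ₂ = −(20.1)(0.460) = −9.246 N·m.
Net torque τ = 1.426 N·m.
α = τ/I = 1.426/3.301 = 0.4320 rad/s².

α ≈ 0.432 rad/s², anticlockwise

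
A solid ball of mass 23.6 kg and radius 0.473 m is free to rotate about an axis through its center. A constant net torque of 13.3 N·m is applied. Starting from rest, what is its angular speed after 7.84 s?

ω ≈ 49.4 rad/s

I = (2/5)MR² = (2/5)(23.6)(0.473)² = 2.112 kg·m².
α = τ/I = 13.3/2.112 = 6.297 rad/s².
ω = ω₀ + αt = 0 + (6.297)(7.84) = 49.37 rad/s.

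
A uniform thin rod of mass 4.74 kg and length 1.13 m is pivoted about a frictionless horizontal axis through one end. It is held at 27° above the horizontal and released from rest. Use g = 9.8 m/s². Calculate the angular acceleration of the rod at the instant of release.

About the pivot, I = (1/3)ML² = (1/3)(4.74)(1.13)² = 2.018 kg·m².
The weight acts at the center, a distance L/2 = 0.5650 m from the pivot; τ = Mg(L/2) cos 27° = 23.38 N·m.
α = τ/I = 23.38/2.018 = 11.59 rad/s².
(Equivalently α = (3g/(2L)) cos 27° = 11.59 rad/s².)

α ≈ 11.6 rad/s²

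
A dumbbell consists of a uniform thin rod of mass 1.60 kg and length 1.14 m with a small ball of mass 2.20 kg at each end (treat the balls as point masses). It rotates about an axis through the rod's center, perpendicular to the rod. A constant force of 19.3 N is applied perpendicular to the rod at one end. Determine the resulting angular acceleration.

α ≈ 6.86 rad/s²

I_rod = (1/12)ML² = (1/12)(1.60)(1.14)² = 0.1733 kg·m².
I_balls = 2·m·(L/2)² = 2(2.20)(0.5700)² = 1.430 kg·m².
Total I = 1.603 kg·m².
τ = F·(L/2) = (19.3)(0.570) = 11.00 N·m.
α = τ/I = 11.00/1.603 = 6.863 rad/s².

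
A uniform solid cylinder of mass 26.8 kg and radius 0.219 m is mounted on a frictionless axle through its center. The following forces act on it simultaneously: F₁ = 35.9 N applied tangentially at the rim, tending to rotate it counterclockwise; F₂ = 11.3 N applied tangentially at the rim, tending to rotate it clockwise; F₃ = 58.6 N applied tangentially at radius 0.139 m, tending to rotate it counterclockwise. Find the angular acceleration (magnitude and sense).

α ≈ 21.1 rad/s², counterclockwise

I = ½MR² = (1/2)(26.8)(0.219)² = 0.6427 kg·m².
Taking counterclockwise as positive: τ₁ = +(35.9)(0.219) = +7.862 N·m; τ₂ = −(11.3)(0.219) = −2.475 N·m; τ₃ = +(58.6)(0.139) = +8.145 N·m.
Net torque τ = 13.53 N·m.
α = τ/I = 13.53/0.6427 = 21.06 rad/s².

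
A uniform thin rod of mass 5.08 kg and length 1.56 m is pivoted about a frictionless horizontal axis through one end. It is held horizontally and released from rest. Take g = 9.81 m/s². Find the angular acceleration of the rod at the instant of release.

α ≈ 9.43 rad/s²

About the pivot, I = (1/3)ML² = (1/3)(5.08)(1.56)² = 4.121 kg·m².
The weight acts at the center, a distance L/2 = 0.7800 m from the pivot; τ = Mg(L/2) = 38.87 N·m.
α = τ/I = 38.87/4.121 = 9.433 rad/s².
(Equivalently α = (3g/(2L)) = 9.433 rad/s².)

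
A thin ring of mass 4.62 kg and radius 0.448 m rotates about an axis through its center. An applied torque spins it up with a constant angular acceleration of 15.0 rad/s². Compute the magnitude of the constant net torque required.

τ ≈ 13.9 N·m

I = MR² = (4.62)(0.448)² = 0.9273 kg·m².
τ = Iα = (0.9273)(15.00) = 13.91 N·m.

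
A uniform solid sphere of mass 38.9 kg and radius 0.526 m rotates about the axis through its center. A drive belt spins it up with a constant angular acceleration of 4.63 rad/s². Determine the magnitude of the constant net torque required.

τ ≈ 19.9 N·m

I = (2/5)MR² = (2/5)(38.9)(0.526)² = 4.305 kg·m².
τ = Iα = (4.305)(4.630) = 19.93 N·m.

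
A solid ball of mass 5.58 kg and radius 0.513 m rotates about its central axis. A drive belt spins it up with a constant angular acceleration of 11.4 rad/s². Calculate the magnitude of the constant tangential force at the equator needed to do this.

F ≈ 13.1 N

I = (2/5)MR² = (2/5)(5.58)(0.513)² = 0.5874 kg·m².
The required torque is τ = Iα = (0.5874)(11.40) = 6.696 N·m.
A tangential force at the equator gives τ = FR, so F = τ/R = 6.696/0.513 = 13.05 N.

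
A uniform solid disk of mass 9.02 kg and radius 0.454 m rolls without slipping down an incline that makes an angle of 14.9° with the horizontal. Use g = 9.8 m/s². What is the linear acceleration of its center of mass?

Translation along the incline: Mg sinθ − f = Ma.
Rotation about the center: fR = Iα with I = ½MR². No-slip gives a = αR, so f = (I/R²)a = (1/2)M a.
Substituting: Mg sinθ = (1 + 0.5000)Ma, so a = g sinθ/(1 + 0.5000) = (9.8) sin 14.9° / 1.500 = 1.680 m/s².

a ≈ 1.68 m/s²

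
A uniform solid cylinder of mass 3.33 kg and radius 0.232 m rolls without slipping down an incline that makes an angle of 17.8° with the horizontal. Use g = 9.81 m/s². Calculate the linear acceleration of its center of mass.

a ≈ 2.00 m/s²

Translation along the incline: Mg sinθ − f = Ma.
Rotation about the center: fR = Iα with I = ½MR². No-slip gives a = αR, so f = (I/R²)a = (1/2)M a.
Substituting: Mg sinθ = (1 + 0.5000)Ma, so a = g sinθ/(1 + 0.5000) = (9.81) sin 17.8° / 1.500 = 1.999 m/s².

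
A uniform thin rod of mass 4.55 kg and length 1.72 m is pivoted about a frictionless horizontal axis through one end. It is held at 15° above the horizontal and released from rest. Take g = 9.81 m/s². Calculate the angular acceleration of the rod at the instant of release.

About the pivot, I = (1/3)ML² = (1/3)(4.55)(1.72)² = 4.487 kg·m².
The weight acts at the center, a distance L/2 = 0.8600 m from the pivot; τ = Mg(L/2) cos 15° = 37.08 N·m.
α = τ/I = 37.08/4.487 = 8.264 rad/s².

α ≈ 8.26 rad/s²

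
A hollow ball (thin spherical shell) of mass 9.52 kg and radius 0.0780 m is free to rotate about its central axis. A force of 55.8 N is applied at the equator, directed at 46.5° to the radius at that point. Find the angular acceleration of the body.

α ≈ 81.8 rad/s²

I = (2/3)MR² = (2/3)(9.52)(0.0780)² = 0.03861 kg·m².
Only the tangential component produces torque: τ = F R sinθ = (55.8)(0.0780) sin 46.5° = 3.157 N·m.
From τ = Iα: α = 3.157/0.03861 = 81.76 rad/s².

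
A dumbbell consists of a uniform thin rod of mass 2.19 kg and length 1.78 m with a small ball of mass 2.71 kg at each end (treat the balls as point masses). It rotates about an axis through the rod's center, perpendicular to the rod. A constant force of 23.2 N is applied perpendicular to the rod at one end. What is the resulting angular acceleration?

α ≈ 4.24 rad/s²

I_rod = (1/12)ML² = (1/12)(2.19)(1.78)² = 0.5782 kg·m².
I_balls = 2·m·(L/2)² = 2(2.71)(0.8900)² = 4.293 kg·m².
Total I = 4.871 kg·m².
τ = F·(L/2) = (23.2)(0.890) = 20.65 N·m.
α = τ/I = 20.65/4.871 = 4.239 rad/s².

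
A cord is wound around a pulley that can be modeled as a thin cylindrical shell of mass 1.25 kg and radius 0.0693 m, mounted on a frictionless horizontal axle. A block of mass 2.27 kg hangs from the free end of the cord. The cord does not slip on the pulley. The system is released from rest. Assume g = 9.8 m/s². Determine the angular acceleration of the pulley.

I = MR² = (1.25)(0.0693)² = 0.006003 kg·m².
Block: mg − T = ma. Pulley: TR = Iα. No-slip: a = αR, so T = (I/R²)a = 1.250·a.
Then mg = (m + 1.250)a, so a = (2.27)(9.8)/(2.27 + 1.250) = 6.320 m/s².
α = a/R = 6.320/0.0693 = 91.20 rad/s².

α ≈ 91.2 rad/s²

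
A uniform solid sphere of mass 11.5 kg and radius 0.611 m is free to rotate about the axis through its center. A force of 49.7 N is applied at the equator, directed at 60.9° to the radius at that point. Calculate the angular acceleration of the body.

α ≈ 15.5 rad/s²

I = (2/5)MR² = (2/5)(11.5)(0.611)² = 1.717 kg·m².
Only the tangential component produces torque: τ = F R sinθ = (49.7)(0.611) sin 60.9° = 26.53 N·m.
From τ = Iα: α = 26.53/1.717 = 15.45 rad/s².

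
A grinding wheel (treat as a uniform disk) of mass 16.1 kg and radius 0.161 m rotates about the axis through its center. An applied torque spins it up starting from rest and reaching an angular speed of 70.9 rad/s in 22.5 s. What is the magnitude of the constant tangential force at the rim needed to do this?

I = ½MR² = (1/2)(16.1)(0.161)² = 0.2087 kg·m².
α = Δω/Δt = (70.9 − 0)/22.5 = 3.151 rad/s².
The required torque is τ = Iα = (0.2087)(3.151) = 0.6575 N·m.
A tangential force at the rim gives τ = FR, so F = τ/R = 0.6575/0.161 = 4.084 N.

F ≈ 4.08 N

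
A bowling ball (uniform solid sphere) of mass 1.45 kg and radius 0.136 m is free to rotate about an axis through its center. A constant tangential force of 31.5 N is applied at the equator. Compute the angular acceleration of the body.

α ≈ 399 rad/s²

I = (2/5)MR² = (2/5)(1.45)(0.136)² = 0.01073 kg·m².
τ = F R = (31.5)(0.136) = 4.284 N·m.
Newton's second law for rotation, τ = Iα, gives α = τ/I = 4.284/0.01073 = 399.3 rad/s².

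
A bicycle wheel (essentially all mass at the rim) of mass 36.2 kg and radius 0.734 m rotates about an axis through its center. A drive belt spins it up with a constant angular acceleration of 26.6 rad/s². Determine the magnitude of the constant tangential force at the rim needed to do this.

F ≈ 707 N

I = MR² = (36.2)(0.734)² = 19.50 kg·m².
The required torque is τ = Iα = (19.50)(26.60) = 518.8 N·m.
A tangential force at the rim gives τ = FR, so F = τ/R = 518.8/0.734 = 706.8 N.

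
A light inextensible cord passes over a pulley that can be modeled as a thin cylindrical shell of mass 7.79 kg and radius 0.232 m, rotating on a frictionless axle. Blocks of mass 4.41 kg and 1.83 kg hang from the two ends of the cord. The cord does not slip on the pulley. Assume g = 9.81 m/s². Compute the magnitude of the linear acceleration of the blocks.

a ≈ 1.80 m/s²

I = MR² = (7.79)(0.232)² = 0.4193 kg·m².
Heavier block: m₁g − T₁ = m₁a. Lighter block: T₂ − m₂g = m₂a.
Pulley: (T₁ − T₂)R = Iα = I(a/R), so T₁ − T₂ = (I/R²)a = 1·M_p a = 7.790·a.
Adding the three: (m₁ − m₂)g = (m₁ + m₂ + 7.790)a, so a = (4.41 − 1.83)(9.81)/(4.41 + 1.83 + 7.790) = 1.804 m/s².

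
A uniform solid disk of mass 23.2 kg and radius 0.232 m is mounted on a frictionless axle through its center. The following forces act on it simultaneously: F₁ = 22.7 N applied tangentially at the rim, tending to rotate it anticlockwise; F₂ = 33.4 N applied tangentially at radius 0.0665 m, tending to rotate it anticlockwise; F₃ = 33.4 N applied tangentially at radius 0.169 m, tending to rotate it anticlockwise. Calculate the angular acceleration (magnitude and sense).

α ≈ 21.0 rad/s², anticlockwise

I = ½MR² = (1/2)(23.2)(0.232)² = 0.6244 kg·m².
Taking anticlockwise as positive: τ₁ = +(22.7)(0.232) = +5.266 N·m; τ₂ = +(33.4)(0.0665) = +2.221 N·m; τ₃ = +(33.4)(0.169) = +5.645 N·m.
Net torque τ = 13.13 N·m.
α = τ/I = 13.13/0.6244 = 21.03 rad/s².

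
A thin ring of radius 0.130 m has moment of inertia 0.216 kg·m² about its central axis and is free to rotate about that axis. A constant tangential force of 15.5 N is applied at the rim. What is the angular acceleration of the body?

α ≈ 9.33 rad/s²

τ = F R = (15.5)(0.130) = 2.015 N·m.
Newton's second law for rotation, τ = Iα, gives α = τ/I = 2.015/0.2160 = 9.329 rad/s².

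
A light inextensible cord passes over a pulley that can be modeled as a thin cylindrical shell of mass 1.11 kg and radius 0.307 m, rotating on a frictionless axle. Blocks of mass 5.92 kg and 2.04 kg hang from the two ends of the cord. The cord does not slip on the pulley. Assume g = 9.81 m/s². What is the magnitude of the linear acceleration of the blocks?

I = MR² = (1.11)(0.307)² = 0.1046 kg·m².
Heavier block: m₁g − T₁ = m₁a. Lighter block: T₂ − m₂g = m₂a.
Pulley: (T₁ − T₂)R = Iα = I(a/R), so T₁ − T₂ = (I/R²)a = 1·M_p a = 1.110·a.
Adding the three: (m₁ − m₂)g = (m₁ + m₂ + 1.110)a, so a = (5.92 − 2.04)(9.81)/(5.92 + 2.04 + 1.110) = 4.197 m/s².

a ≈ 4.20 m/s²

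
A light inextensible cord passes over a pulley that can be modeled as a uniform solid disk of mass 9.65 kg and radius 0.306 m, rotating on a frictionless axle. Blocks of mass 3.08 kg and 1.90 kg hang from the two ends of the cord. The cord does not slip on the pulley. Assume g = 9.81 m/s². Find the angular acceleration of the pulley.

α ≈ 3.86 rad/s²

I = ½MR² = (1/2)(9.65)(0.306)² = 0.4518 kg·m².
Heavier block: m₁g − T₁ = m₁a. Lighter block: T₂ − m₂g = m₂a.
Pulley: (T₁ − T₂)R = Iα = I(a/R), so T₁ − T₂ = (I/R²)a = (1/2)M_p a = 4.825·a.
Adding the three: (m₁ − m₂)g = (m₁ + m₂ + 4.825)a, so a = (3.08 − 1.90)(9.81)/(3.08 + 1.90 + 4.825) = 1.181 m/s².
α = a/R = 1.181/0.306 = 3.858 rad/s².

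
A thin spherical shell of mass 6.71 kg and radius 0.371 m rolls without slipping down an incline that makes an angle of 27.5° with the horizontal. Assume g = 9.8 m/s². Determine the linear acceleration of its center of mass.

Translation along the incline: Mg sinθ − f = Ma.
Rotation about the center: fR = Iα with I = (2/3)MR². No-slip gives a = αR, so f = (I/R²)a = (2/3)M a.
Substituting: Mg sinθ = (1 + 0.6667)Ma, so a = g sinθ/(1 + 0.6667) = (9.8) sin 27.5° / 1.667 = 2.715 m/s².

a ≈ 2.72 m/s²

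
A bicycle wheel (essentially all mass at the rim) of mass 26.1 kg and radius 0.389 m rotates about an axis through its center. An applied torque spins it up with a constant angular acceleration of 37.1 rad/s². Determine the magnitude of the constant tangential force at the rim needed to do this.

F ≈ 377 N

I = MR² = (26.1)(0.389)² = 3.949 kg·m².
The required torque is τ = Iα = (3.949)(37.10) = 146.5 N·m.
A tangential force at the rim gives τ = FR, so F = τ/R = 146.5/0.389 = 376.7 N.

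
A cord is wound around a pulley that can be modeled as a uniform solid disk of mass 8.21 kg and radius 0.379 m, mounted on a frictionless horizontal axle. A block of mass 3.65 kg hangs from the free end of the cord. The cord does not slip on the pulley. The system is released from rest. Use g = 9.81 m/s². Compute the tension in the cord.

T ≈ 19.0 N

I = ½MR² = (1/2)(8.21)(0.379)² = 0.5896 kg·m².
Block: mg − T = ma. Pulley: TR = Iα. No-slip: a = αR, so T = (I/R²)a = 4.105·a.
Then mg = (m + 4.105)a, so a = (3.65)(9.81)/(3.65 + 4.105) = 4.617 m/s².
T = 4.105·a = 18.95 N.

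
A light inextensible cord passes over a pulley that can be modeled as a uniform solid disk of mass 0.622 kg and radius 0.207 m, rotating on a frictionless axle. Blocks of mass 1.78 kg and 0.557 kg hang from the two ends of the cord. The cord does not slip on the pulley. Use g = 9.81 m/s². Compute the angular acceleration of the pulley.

I = ½MR² = (1/2)(0.622)(0.207)² = 0.01333 kg·m².
Heavier block: m₁g − T₁ = m₁a. Lighter block: T₂ − m₂g = m₂a.
Pulley: (T₁ − T₂)R = Iα = I(a/R), so T₁ − T₂ = (I/R²)a = (1/2)M_p a = 0.3110·a.
Adding the three: (m₁ − m₂)g = (m₁ + m₂ + 0.3110)a, so a = (1.78 − 0.557)(9.81)/(1.78 + 0.557 + 0.3110) = 4.531 m/s².
α = a/R = 4.531/0.207 = 21.89 rad/s².

α ≈ 21.9 rad/s²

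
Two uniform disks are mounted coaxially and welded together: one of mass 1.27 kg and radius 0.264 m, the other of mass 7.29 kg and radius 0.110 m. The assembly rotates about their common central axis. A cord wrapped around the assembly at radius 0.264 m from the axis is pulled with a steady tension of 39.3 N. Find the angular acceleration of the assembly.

I = ½M₁R₁² + ½M₂R₂² = ½(1.27)(0.264)² + ½(7.29)(0.110)² = 0.08836 kg·m².
τ = F r = (39.3)(0.264) = 10.38 N·m.
α = τ/I = 10.38/0.08836 = 117.4 rad/s².

α ≈ 117 rad/s²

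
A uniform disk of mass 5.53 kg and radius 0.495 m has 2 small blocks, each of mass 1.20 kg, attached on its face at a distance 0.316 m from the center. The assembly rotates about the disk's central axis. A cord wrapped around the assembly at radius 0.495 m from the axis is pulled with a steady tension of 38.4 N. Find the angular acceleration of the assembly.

α ≈ 20.7 rad/s²

I_disk = ½MR² = ½(5.53)(0.495)² = 0.6775 kg·m².
I_blocks = 2·m·r² = 2(1.20)(0.316)² = 0.2397 kg·m².
Total I = 0.9171 kg·m².
τ = F r = (38.4)(0.495) = 19.01 N·m.
α = τ/I = 19.01/0.9171 = 20.73 rad/s².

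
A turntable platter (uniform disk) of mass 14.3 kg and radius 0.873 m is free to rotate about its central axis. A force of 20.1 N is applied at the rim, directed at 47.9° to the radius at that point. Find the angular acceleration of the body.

I = ½MR² = (1/2)(14.3)(0.873)² = 5.449 kg·m².
Only the tangential component produces torque: τ = F R sinθ = (20.1)(0.873) sin 47.9° = 13.02 N·m.
From τ = Iα: α = 13.02/5.449 = 2.389 rad/s².

α ≈ 2.39 rad/s²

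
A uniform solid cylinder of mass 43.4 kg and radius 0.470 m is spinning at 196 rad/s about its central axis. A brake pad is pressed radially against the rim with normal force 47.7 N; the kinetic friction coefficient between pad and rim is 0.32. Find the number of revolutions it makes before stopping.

≈ 2040 revolutions

I = ½MR² = (1/2)(43.4)(0.470)² = 4.794 kg·m².
Friction force f = μN = (0.32)(47.7) = 15.26 N at the rim; torque magnitude τ = fR = 7.174 N·m, opposing ω.
|α| = τ/I = 7.174/4.794 = 1.497 rad/s² (deceleration).
ω² = ω₀² − 2|α|θ with ω = 0 ⇒ θ = ω₀²/(2|α|) = 12830 rad = 2043 rev.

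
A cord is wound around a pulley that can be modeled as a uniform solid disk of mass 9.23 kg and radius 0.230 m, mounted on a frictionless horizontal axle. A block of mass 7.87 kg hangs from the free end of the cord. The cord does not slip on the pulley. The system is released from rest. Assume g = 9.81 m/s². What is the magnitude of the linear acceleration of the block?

I = ½MR² = (1/2)(9.23)(0.230)² = 0.2441 kg·m².
Block: mg − T = ma. Pulley: TR = Iα. No-slip: a = αR, so T = (I/R²)a = 4.615·a.
Then mg = (m + 4.615)a, so a = (7.87)(9.81)/(7.87 + 4.615) = 6.184 m/s².

a ≈ 6.18 m/s²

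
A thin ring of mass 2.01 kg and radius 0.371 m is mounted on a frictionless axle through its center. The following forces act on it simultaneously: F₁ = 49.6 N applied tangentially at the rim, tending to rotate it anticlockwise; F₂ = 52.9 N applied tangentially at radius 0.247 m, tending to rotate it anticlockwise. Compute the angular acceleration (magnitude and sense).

I = MR² = (2.01)(0.371)² = 0.2767 kg·m².
Taking anticlockwise as positive: τ₁ = +(49.6)(0.371) = +18.40 N·m; τ₂ = +(52.9)(0.247) = +13.07 N·m.
Net torque τ = 31.47 N·m.
α = τ/I = 31.47/0.2767 = 113.7 rad/s².

α ≈ 114 rad/s², anticlockwise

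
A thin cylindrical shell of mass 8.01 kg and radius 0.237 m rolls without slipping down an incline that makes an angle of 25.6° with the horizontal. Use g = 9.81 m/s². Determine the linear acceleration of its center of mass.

a ≈ 2.12 m/s²

Translation along the incline: Mg sinθ − f = Ma.
Rotation about the center: fR = Iα with I = MR². No-slip gives a = αR, so f = (I/R²)a = M a.
Substituting: Mg sinθ = (1 + 1.000)Ma, so a = g sinθ/(1 + 1.000) = (9.81) sin 25.6° / 2.000 = 2.119 m/s².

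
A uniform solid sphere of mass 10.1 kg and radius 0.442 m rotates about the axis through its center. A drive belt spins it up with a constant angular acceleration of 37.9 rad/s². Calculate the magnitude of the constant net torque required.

τ ≈ 29.9 N·m

I = (2/5)MR² = (2/5)(10.1)(0.442)² = 0.7893 kg·m².
τ = Iα = (0.7893)(37.90) = 29.91 N·m.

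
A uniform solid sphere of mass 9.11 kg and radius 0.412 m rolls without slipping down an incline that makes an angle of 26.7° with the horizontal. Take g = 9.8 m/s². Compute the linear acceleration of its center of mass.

a ≈ 3.15 m/s²

Translation along the incline: Mg sinθ − f = Ma.
Rotation about the center: fR = Iα with I = (2/5)MR². No-slip gives a = αR, so f = (I/R²)a = (2/5)M a.
Substituting: Mg sinθ = (1 + 0.4000)Ma, so a = g sinθ/(1 + 0.4000) = (9.8) sin 26.7° / 1.400 = 3.145 m/s².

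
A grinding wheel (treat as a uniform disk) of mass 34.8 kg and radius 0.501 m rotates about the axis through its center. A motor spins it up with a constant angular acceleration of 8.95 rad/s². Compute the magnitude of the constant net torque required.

τ ≈ 39.1 N·m

I = ½MR² = (1/2)(34.8)(0.501)² = 4.367 kg·m².
τ = Iα = (4.367)(8.950) = 39.09 N·m.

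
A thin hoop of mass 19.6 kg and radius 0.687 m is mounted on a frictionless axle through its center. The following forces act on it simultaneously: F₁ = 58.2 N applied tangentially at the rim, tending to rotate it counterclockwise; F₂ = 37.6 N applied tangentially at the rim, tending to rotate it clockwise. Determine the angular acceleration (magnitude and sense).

α ≈ 1.53 rad/s², counterclockwise

I = MR² = (19.6)(0.687)² = 9.251 kg·m².
Taking counterclockwise as positive: τ₁ = +(58.2)(0.687) = +39.98 N·m; τ₂ = −(37.6)(0.687) = −25.83 N·m.
Net torque τ = 14.15 N·m.
α = τ/I = 14.15/9.251 = 1.530 rad/s².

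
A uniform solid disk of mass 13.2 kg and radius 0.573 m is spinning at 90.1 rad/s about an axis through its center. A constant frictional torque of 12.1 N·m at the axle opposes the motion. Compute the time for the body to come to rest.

t ≈ 16.1 s

I = ½MR² = (1/2)(13.2)(0.573)² = 2.167 kg·m².
The net torque has magnitude 12.1 N·m, opposing ω.
|α| = τ/I = 12.10/2.167 = 5.584 rad/s² (deceleration).
0 = ω₀ − |α|t ⇒ t = ω₀/|α| = 90.1/5.584 = 16.14 s.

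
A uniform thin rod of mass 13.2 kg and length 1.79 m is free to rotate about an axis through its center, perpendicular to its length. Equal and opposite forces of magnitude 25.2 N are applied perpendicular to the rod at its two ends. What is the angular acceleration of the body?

I = (1/12)ML² = (1/12)(13.2)(1.79)² = 3.525 kg·m².
The couple gives τ = F·(L/2) + F·(L/2) = F L = (25.2)(1.79) = 45.11 N·m.
Newton's second law for rotation, τ = Iα, gives α = τ/I = 45.11/3.525 = 12.80 rad/s².

α ≈ 12.8 rad/s²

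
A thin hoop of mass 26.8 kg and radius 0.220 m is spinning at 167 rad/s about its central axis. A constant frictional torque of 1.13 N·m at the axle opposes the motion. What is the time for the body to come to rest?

I = MR² = (26.8)(0.220)² = 1.297 kg·m².
The net torque has magnitude 1.13 N·m, opposing ω.
|α| = τ/I = 1.130/1.297 = 0.8712 rad/s² (deceleration).
0 = ω₀ − |α|t ⇒ t = ω₀/|α| = 167/0.8712 = 191.7 s.

t ≈ 192 s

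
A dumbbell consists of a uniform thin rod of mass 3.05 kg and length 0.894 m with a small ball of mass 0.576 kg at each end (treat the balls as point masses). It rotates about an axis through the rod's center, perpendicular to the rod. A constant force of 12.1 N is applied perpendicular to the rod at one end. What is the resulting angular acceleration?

I_rod = (1/12)ML² = (1/12)(3.05)(0.894)² = 0.2031 kg·m².
I_balls = 2·m·(L/2)² = 2(0.576)(0.4470)² = 0.2302 kg·m².
Total I = 0.4333 kg·m².
τ = F·(L/2) = (12.1)(0.447) = 5.409 N·m.
α = τ/I = 5.409/0.4333 = 12.48 rad/s².

α ≈ 12.5 rad/s²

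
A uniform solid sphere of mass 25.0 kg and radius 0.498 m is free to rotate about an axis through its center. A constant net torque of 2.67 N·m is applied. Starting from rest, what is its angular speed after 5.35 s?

ω ≈ 5.76 rad/s

I = (2/5)MR² = (2/5)(25.0)(0.498)² = 2.480 kg·m².
α = τ/I = 2.67/2.480 = 1.077 rad/s².
ω = ω₀ + αt = 0 + (1.077)(5.35) = 5.760 rad/s.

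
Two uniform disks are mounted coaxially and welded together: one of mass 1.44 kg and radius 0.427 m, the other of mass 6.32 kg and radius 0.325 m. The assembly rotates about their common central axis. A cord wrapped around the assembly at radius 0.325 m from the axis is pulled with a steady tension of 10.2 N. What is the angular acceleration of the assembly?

I = ½M₁R₁² + ½M₂R₂² = ½(1.44)(0.427)² + ½(6.32)(0.325)² = 0.4651 kg·m².
τ = F r = (10.2)(0.325) = 3.315 N·m.
α = τ/I = 3.315/0.4651 = 7.128 rad/s².

α ≈ 7.13 rad/s²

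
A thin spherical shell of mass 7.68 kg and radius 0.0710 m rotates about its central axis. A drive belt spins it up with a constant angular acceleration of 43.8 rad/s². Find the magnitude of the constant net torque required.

I = (2/3)MR² = (2/3)(7.68)(0.0710)² = 0.02581 kg·m².
τ = Iα = (0.02581)(43.80) = 1.130 N·m.

τ ≈ 1.13 N·m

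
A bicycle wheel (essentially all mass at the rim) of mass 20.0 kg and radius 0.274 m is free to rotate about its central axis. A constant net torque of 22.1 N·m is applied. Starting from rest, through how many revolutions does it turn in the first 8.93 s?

≈ 93.4 revolutions

I = MR² = (20.0)(0.274)² = 1.502 kg·m².
α = τ/I = 22.1/1.502 = 14.72 rad/s².
θ = ½αt² = ½(14.72)(8.93)² = 586.9 rad.
Revolutions = θ/(2π) = 93.40.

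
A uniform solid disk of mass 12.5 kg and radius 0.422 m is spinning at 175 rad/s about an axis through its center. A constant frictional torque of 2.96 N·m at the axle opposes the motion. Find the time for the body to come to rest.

I = ½MR² = (1/2)(12.5)(0.422)² = 1.113 kg·m².
The net torque has magnitude 2.96 N·m, opposing ω.
|α| = τ/I = 2.960/1.113 = 2.659 rad/s² (deceleration).
0 = ω₀ − |α|t ⇒ t = ω₀/|α| = 175/2.659 = 65.80 s.

t ≈ 65.8 s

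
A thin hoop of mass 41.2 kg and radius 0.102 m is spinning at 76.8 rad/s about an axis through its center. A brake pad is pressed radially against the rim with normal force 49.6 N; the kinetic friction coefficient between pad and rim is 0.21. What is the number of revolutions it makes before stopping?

I = MR² = (41.2)(0.102)² = 0.4286 kg·m².
Friction force f = μN = (0.21)(49.6) = 10.42 N at the rim; torque magnitude τ = fR = 1.062 N·m, opposing ω.
|α| = τ/I = 1.062/0.4286 = 2.479 rad/s² (deceleration).
ω² = ω₀² − 2|α|θ with ω = 0 ⇒ θ = ω₀²/(2|α|) = 1190 rad = 189.4 rev.

≈ 189 revolutions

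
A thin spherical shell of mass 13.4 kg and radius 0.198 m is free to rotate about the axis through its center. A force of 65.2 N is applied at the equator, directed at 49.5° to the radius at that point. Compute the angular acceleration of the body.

α ≈ 28.0 rad/s²

I = (2/3)MR² = (2/3)(13.4)(0.198)² = 0.3502 kg·m².
Only the tangential component produces torque: τ = F R sinθ = (65.2)(0.198) sin 49.5° = 9.817 N·m.
From τ = Iα: α = 9.817/0.3502 = 28.03 rad/s².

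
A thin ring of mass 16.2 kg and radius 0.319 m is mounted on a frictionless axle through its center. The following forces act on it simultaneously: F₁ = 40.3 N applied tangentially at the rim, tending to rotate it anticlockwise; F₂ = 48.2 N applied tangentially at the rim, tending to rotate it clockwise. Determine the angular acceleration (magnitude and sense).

I = MR² = (16.2)(0.319)² = 1.649 kg·m².
Taking anticlockwise as positive: τ₁ = +(40.3)(0.319) = +12.86 N·m; τ₂ = −(48.2)(0.319) = −15.38 N·m.
Net torque τ = -2.520 N·m.
α = τ/I = -2.520/1.649 = -1.529 rad/s².

α ≈ 1.53 rad/s², clockwise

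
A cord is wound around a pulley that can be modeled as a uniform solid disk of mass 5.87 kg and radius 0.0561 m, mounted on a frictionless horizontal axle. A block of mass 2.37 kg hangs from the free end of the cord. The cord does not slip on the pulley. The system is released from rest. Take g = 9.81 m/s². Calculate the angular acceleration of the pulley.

I = ½MR² = (1/2)(5.87)(0.0561)² = 0.009237 kg·m².
Block: mg − T = ma. Pulley: TR = Iα. No-slip: a = αR, so T = (I/R²)a = 2.935·a.
Then mg = (m + 2.935)a, so a = (2.37)(9.81)/(2.37 + 2.935) = 4.383 m/s².
α = a/R = 4.383/0.0561 = 78.12 rad/s².

α ≈ 78.1 rad/s²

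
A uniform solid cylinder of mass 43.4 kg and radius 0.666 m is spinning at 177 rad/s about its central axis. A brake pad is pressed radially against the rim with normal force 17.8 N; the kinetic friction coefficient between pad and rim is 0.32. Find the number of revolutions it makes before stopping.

I = ½MR² = (1/2)(43.4)(0.666)² = 9.625 kg·m².
Friction force f = μN = (0.32)(17.8) = 5.696 N at the rim; torque magnitude τ = fR = 3.794 N·m, opposing ω.
|α| = τ/I = 3.794/9.625 = 0.3941 rad/s² (deceleration).
ω² = ω₀² − 2|α|θ with ω = 0 ⇒ θ = ω₀²/(2|α|) = 39740 rad = 6326 rev.

≈ 6330 revolutions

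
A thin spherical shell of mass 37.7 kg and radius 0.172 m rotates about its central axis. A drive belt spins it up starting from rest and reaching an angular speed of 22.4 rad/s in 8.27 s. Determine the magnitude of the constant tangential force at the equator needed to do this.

F ≈ 11.7 N

I = (2/3)MR² = (2/3)(37.7)(0.172)² = 0.7435 kg·m².
α = Δω/Δt = (22.4 − 0)/8.27 = 2.709 rad/s².
The required torque is τ = Iα = (0.7435)(2.709) = 2.014 N·m.
A tangential force at the equator gives τ = FR, so F = τ/R = 2.014/0.172 = 11.71 N.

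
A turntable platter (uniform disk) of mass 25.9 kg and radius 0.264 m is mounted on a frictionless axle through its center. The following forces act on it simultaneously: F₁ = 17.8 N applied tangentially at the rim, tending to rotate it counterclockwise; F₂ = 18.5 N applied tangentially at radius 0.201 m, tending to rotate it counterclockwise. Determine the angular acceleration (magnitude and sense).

α ≈ 9.33 rad/s², counterclockwise

I = ½MR² = (1/2)(25.9)(0.264)² = 0.9026 kg·m².
Taking counterclockwise as positive: τ₁ = +(17.8)(0.264) = +4.699 N·m; τ₂ = +(18.5)(0.201) = +3.719 N·m.
Net torque τ = 8.418 N·m.
α = τ/I = 8.418/0.9026 = 9.326 rad/s².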